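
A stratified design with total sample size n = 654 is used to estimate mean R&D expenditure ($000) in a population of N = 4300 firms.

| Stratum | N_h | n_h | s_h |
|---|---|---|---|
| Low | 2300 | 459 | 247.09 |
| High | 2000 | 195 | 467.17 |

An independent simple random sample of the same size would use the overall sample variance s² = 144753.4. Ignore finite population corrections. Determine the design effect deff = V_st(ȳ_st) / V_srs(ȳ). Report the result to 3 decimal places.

V̂(ȳ_st) = Σ W_h² s_h²/n_h, with W_h = N_h/N and N = 4300:
  stratum Low: (2300/4300)²·247.09²/459 = 38.0554
  stratum High: (2000/4300)²·467.17²/195 = 242.124
V_st = 280.18
V_srs = s²/n = 144753.4/654 = 221.335
deff = V_st / V_srs = 280.18/221.335 = 1.2659

deff ≈ 1.266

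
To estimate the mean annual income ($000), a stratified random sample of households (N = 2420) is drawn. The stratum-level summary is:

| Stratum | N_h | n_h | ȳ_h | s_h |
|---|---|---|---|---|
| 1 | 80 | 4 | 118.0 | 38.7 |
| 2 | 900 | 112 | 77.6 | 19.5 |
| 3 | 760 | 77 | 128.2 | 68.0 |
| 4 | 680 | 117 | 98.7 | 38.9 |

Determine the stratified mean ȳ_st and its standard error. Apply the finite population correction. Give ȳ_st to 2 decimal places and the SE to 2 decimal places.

ȳ_st = Σ W_h ȳ_h = (80·118.0 + 900·77.6 + 760·128.2 + 680·98.7)/2420 = 100.75537
V̂(ȳ_st) = Σ W_h² (1 − n_h/N_h) s_h²/n_h, with W_h = N_h/N and N = 2420:
  stratum 1: (80/2420)²·(1 − 4/80)·38.7²/4 = 0.388718
  stratum 2: (900/2420)²·(1 − 112/900)·19.5²/112 = 0.411139
  stratum 3: (760/2420)²·(1 − 77/760)·68.0²/77 = 5.32268
  stratum 4: (680/2420)²·(1 − 117/680)·38.9²/117 = 0.845473
V̂(ȳ_st) = 6.96801
SE(ȳ_st) = √6.96801 = 2.6397

ȳ_st ≈ 100.76, SE ≈ 2.64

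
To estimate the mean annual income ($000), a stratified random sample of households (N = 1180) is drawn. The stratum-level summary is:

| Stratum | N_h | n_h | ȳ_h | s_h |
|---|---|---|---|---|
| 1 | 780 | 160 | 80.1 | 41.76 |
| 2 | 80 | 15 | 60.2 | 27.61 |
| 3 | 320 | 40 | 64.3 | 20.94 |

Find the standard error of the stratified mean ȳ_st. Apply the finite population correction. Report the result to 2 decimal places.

V̂(ȳ_st) = Σ W_h² (1 − n_h/N_h) s_h²/n_h, with W_h = N_h/N and N = 1180:
  stratum 1: (780/1180)²·(1 − 160/780)·41.76²/160 = 3.7855
  stratum 2: (80/1180)²·(1 − 15/80)·27.61²/15 = 0.189793
  stratum 3: (320/1180)²·(1 − 40/320)·20.94²/40 = 0.705403
V̂(ȳ_st) = 4.6807
SE(ȳ_st) = √4.6807 = 2.16349

SE(ȳ_st) ≈ 2.16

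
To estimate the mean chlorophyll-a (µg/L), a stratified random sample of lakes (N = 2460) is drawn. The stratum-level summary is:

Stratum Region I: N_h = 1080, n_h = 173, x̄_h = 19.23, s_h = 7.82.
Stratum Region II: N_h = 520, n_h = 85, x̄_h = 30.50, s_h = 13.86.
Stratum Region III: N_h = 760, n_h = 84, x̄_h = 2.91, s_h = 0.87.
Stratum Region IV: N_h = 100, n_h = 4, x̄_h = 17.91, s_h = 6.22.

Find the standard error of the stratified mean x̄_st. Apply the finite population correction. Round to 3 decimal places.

V̂(x̄_st) = Σ W_h² (1 − n_h/N_h) s_h²/n_h, with W_h = N_h/N and N = 2460:
  stratum Region I: (1080/2460)²·(1 − 173/1080)·7.82²/173 = 0.0572174
  stratum Region II: (520/2460)²·(1 − 85/520)·13.86²/85 = 0.0844753
  stratum Region III: (760/2460)²·(1 − 84/760)·0.87²/84 = 0.000764979
  stratum Region IV: (100/2460)²·(1 − 4/100)·6.22²/4 = 0.0153434
V̂(x̄_st) = 0.157801
SE(x̄_st) = √0.157801 = 0.397242

SE(x̄_st) ≈ 0.397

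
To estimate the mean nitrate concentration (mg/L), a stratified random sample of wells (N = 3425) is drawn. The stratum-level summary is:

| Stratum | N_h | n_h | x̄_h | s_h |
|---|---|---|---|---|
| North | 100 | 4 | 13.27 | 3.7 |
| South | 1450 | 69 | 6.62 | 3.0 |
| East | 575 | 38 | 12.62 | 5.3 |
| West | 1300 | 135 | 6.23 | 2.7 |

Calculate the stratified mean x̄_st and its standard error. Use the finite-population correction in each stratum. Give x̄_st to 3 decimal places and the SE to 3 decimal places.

x̄_st = Σ W_h x̄_h = (100·13.27 + 1450·6.62 + 575·12.62 + 1300·6.23)/3425 = 7.67343
V̂(x̄_st) = Σ W_h² (1 − n_h/N_h) s_h²/n_h, with W_h = N_h/N and N = 3425:
  stratum North: (100/3425)²·(1 − 4/100)·3.7²/4 = 0.00280087
  stratum South: (1450/3425)²·(1 − 69/1450)·3.0²/69 = 0.0222656
  stratum East: (575/3425)²·(1 − 38/575)·5.3²/38 = 0.0194576
  stratum West: (1300/3425)²·(1 − 135/1300)·2.7²/135 = 0.00697175
V̂(x̄_st) = 0.0514958
SE(x̄_st) = √0.0514958 = 0.226927

x̄_st ≈ 7.673, SE ≈ 0.227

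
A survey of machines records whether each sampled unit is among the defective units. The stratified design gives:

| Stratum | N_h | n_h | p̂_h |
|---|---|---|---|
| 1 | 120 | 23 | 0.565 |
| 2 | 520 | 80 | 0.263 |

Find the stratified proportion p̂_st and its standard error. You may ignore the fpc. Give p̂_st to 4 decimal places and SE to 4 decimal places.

p̂_st ≈ 0.3196, SE ≈ 0.0449

N = 640; stratum weights W_h = N_h/N.
p̂_st = Σ W_h p̂_h = (120·0.565 + 520·0.263)/640 = 0.31962
V̂(p̂_st) = Σ W_h² p̂_h(1−p̂_h)/(n_h−1):
  stratum 1: (120/640)²·0.565·0.435/22 = 0.000392751
  stratum 2: (520/640)²·0.263·0.737/79 = 0.00161973
V̂(p̂_st) = 0.00201248; SE = √V̂ = 0.0448607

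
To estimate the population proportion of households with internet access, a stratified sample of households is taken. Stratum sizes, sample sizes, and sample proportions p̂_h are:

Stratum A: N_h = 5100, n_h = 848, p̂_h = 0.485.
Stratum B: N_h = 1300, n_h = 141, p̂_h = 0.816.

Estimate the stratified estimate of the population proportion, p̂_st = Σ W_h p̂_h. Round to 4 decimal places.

p̂_st ≈ 0.5522

N = 6400; stratum weights W_h = N_h/N.
p̂_st = Σ W_h p̂_h = (5100·0.485 + 1300·0.816)/6400 = 0.55223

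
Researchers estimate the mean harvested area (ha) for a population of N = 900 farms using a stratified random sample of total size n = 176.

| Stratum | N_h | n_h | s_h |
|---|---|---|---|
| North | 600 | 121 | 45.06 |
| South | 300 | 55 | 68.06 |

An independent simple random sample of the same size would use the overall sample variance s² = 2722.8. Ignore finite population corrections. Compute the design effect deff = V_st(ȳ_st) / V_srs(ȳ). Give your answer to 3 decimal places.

V̂(ȳ_st) = Σ W_h² s_h²/n_h, with W_h = N_h/N and N = 900:
  stratum North: (600/900)²·45.06²/121 = 7.45786
  stratum South: (300/900)²·68.06²/55 = 9.35791
V_st = 16.8158
V_srs = s²/n = 2722.8/176 = 15.4705
deff = V_st / V_srs = 16.8158/15.4705 = 1.0870

deff ≈ 1.087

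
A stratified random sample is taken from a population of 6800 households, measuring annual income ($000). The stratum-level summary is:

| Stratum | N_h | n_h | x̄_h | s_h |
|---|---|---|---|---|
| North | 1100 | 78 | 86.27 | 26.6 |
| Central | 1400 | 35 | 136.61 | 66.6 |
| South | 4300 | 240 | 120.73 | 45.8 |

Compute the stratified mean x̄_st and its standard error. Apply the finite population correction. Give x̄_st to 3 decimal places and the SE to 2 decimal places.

x̄_st = Σ W_h x̄_h = (1100·86.27 + 1400·136.61 + 4300·120.73)/6800 = 118.42500
V̂(x̄_st) = Σ W_h² (1 − n_h/N_h) s_h²/n_h, with W_h = N_h/N and N = 6800:
  stratum North: (1100/6800)²·(1 − 78/1100)·26.6²/78 = 0.220544
  stratum Central: (1400/6800)²·(1 − 35/1400)·66.6²/35 = 5.23749
  stratum South: (4300/6800)²·(1 − 240/4300)·45.8²/240 = 3.29987
V̂(x̄_st) = 8.7579
SE(x̄_st) = √8.7579 = 2.95938

x̄_st ≈ 118.425, SE ≈ 2.96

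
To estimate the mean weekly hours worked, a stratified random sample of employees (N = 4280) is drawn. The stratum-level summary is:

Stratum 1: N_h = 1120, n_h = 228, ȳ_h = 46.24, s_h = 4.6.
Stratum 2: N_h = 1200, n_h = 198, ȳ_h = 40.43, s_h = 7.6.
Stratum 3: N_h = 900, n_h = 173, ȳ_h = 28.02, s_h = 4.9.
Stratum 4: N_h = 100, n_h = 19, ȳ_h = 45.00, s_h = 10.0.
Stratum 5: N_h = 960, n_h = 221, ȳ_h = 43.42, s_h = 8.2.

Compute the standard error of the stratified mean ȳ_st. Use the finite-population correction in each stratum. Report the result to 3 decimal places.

SE(ȳ_st) ≈ 0.208

V̂(ȳ_st) = Σ W_h² (1 − n_h/N_h) s_h²/n_h, with W_h = N_h/N and N = 4280:
  stratum 1: (1120/4280)²·(1 − 228/1120)·4.6²/228 = 0.00506146
  stratum 2: (1200/4280)²·(1 − 198/1200)·7.6²/198 = 0.019148
  stratum 3: (900/4280)²·(1 − 173/900)·4.9²/173 = 0.00495719
  stratum 4: (100/4280)²·(1 − 19/100)·10.0²/19 = 0.00232725
  stratum 5: (960/4280)²·(1 − 221/960)·8.2²/221 = 0.0117832
V̂(ȳ_st) = 0.0432771
SE(ȳ_st) = √0.0432771 = 0.208032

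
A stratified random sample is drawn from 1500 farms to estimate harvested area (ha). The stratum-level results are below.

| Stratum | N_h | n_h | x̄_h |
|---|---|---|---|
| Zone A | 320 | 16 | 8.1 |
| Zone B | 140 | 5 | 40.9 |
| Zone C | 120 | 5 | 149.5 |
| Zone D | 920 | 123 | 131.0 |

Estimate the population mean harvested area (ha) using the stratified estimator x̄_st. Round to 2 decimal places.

x̄_st ≈ 97.85

N = Σ N_h = 1500. Stratum weights W_h = N_h/N.
x̄_st = (320·8.1 + 140·40.9 + 120·149.5 + 920·131.0) / 1500 = 97.8520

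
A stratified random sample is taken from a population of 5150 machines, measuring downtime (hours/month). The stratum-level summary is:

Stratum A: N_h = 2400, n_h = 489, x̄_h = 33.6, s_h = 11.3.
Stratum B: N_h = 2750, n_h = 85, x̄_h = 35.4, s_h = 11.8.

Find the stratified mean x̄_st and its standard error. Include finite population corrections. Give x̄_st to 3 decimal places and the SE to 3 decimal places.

x̄_st = Σ W_h x̄_h = (2400·33.6 + 2750·35.4)/5150 = 34.56117
V̂(x̄_st) = Σ W_h² (1 − n_h/N_h) s_h²/n_h, with W_h = N_h/N and N = 5150:
  stratum A: (2400/5150)²·(1 − 489/2400)·11.3²/489 = 0.045155
  stratum B: (2750/5150)²·(1 − 85/2750)·11.8²/85 = 0.452648
V̂(x̄_st) = 0.497803
SE(x̄_st) = √0.497803 = 0.705551

x̄_st ≈ 34.561, SE ≈ 0.706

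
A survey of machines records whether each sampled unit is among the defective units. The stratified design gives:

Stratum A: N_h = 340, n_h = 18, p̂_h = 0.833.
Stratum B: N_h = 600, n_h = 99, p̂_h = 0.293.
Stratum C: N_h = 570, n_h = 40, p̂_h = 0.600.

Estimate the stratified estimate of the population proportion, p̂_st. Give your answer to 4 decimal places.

N = 1510; stratum weights W_h = N_h/N.
p̂_st = Σ W_h p̂_h = (340·0.833 + 600·0.293 + 570·0.600)/1510 = 0.53048

p̂_st ≈ 0.5305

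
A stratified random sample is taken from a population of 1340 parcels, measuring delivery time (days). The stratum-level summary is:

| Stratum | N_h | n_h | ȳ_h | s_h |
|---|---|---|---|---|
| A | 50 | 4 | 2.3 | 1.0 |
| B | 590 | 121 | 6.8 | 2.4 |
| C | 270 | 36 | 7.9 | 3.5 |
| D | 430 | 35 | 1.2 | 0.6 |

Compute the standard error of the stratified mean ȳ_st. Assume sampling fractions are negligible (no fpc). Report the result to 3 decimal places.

V̂(ȳ_st) = Σ W_h² s_h²/n_h, with W_h = N_h/N and N = 1340:
  stratum A: (50/1340)²·1.0²/4 = 0.000348073
  stratum B: (590/1340)²·2.4²/121 = 0.00922851
  stratum C: (270/1340)²·3.5²/36 = 0.013815
  stratum D: (430/1340)²·0.6²/35 = 0.00105916
V̂(ȳ_st) = 0.0244508
SE(ȳ_st) = √0.0244508 = 0.156367

SE(ȳ_st) ≈ 0.156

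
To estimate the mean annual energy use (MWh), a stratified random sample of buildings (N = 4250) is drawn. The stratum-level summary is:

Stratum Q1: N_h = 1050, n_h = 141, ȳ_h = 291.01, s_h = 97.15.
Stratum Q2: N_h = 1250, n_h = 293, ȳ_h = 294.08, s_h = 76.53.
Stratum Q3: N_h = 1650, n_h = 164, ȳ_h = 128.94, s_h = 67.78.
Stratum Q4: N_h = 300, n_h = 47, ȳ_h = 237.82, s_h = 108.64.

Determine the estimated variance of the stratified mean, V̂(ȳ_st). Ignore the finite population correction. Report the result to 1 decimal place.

V̂(ȳ_st) = Σ W_h² s_h²/n_h, with W_h = N_h/N and N = 4250:
  stratum Q1: (1050/4250)²·97.15²/141 = 4.08571
  stratum Q2: (1250/4250)²·76.53²/293 = 1.72917
  stratum Q3: (1650/4250)²·67.78²/164 = 4.2223
  stratum Q4: (300/4250)²·108.64²/47 = 1.25126
V̂(ȳ_st) = 11.2884

V̂(ȳ_st) ≈ 11.3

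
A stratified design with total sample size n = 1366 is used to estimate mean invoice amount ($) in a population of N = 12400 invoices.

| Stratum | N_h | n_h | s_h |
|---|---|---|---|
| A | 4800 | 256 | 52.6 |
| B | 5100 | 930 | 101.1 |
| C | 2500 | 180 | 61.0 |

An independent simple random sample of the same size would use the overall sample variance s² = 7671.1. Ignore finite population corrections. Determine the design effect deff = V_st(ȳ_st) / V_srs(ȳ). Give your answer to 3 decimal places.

deff ≈ 0.769

V̂(ȳ_st) = Σ W_h² s_h²/n_h, with W_h = N_h/N and N = 12400:
  stratum A: (4800/12400)²·52.6²/256 = 1.61946
  stratum B: (5100/12400)²·101.1²/930 = 1.85916
  stratum C: (2500/12400)²·61.0²/180 = 0.84028
V_st = 4.3189
V_srs = s²/n = 7671.1/1366 = 5.61574
deff = V_st / V_srs = 4.3189/5.61574 = 0.7691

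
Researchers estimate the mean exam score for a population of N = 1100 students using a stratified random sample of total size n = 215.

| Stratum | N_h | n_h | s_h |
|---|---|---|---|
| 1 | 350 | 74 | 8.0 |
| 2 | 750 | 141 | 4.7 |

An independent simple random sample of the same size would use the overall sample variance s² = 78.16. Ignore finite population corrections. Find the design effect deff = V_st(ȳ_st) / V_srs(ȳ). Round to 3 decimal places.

deff ≈ 0.441

V̂(ȳ_st) = Σ W_h² s_h²/n_h, with W_h = N_h/N and N = 1100:
  stratum 1: (350/1100)²·8.0²/74 = 0.0875586
  stratum 2: (750/1100)²·4.7²/141 = 0.0728306
V_st = 0.160389
V_srs = s²/n = 78.16/215 = 0.363535
deff = V_st / V_srs = 0.160389/0.363535 = 0.4412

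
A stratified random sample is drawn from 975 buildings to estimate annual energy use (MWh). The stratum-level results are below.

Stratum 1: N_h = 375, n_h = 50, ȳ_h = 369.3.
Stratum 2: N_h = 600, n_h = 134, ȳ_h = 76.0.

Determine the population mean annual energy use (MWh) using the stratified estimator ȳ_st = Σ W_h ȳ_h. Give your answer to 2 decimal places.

ȳ_st ≈ 188.81

N = Σ N_h = 975. Stratum weights W_h = N_h/N.
ȳ_st = (375·369.3 + 600·76.0) / 975 = 188.8077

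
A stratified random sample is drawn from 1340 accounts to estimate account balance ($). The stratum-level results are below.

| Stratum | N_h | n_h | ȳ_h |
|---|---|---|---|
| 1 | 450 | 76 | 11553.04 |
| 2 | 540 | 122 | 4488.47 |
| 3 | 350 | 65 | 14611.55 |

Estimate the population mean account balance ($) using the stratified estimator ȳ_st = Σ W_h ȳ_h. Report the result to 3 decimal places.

N = Σ N_h = 1340. Stratum weights W_h = N_h/N.
ȳ_st = (450·11553.04 + 540·4488.47 + 350·14611.55) / 1340 = 9504.98828

ȳ_st ≈ 9504.988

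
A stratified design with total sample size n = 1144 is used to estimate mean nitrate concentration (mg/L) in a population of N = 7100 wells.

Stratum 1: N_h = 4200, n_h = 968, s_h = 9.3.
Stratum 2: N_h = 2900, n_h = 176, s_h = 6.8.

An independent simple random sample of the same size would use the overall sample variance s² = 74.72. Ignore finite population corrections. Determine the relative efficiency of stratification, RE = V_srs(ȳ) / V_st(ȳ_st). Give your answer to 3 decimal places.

RE ≈ 0.870

V̂(ȳ_st) = Σ W_h² s_h²/n_h, with W_h = N_h/N and N = 7100:
  stratum 1: (4200/7100)²·9.3²/968 = 0.031266
  stratum 2: (2900/7100)²·6.8²/176 = 0.0438313
V_st = 0.0750973
V_srs = s²/n = 74.72/1144 = 0.0653147
Relative efficiency = V_srs / V_st = 0.0653147/0.0750973 = 0.8697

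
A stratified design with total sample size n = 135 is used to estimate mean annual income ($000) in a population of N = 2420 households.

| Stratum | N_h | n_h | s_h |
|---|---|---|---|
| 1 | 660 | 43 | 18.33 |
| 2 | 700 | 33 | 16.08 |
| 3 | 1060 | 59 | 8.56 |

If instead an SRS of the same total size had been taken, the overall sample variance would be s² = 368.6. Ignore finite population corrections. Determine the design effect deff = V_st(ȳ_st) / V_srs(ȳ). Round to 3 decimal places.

deff ≈ 0.540

V̂(ȳ_st) = Σ W_h² s_h²/n_h, with W_h = N_h/N and N = 2420:
  stratum 1: (660/2420)²·18.33²/43 = 0.581184
  stratum 2: (700/2420)²·16.08²/33 = 0.655577
  stratum 3: (1060/2420)²·8.56²/59 = 0.238274
V_st = 1.47503
V_srs = s²/n = 368.6/135 = 2.73037
deff = V_st / V_srs = 1.47503/2.73037 = 0.5402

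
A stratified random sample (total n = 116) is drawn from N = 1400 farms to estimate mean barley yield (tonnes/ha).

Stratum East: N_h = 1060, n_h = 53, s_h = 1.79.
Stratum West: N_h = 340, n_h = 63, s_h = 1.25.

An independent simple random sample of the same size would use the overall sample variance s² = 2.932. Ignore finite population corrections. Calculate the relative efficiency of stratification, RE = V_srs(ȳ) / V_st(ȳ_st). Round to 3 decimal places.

RE ≈ 0.700

V̂(ȳ_st) = Σ W_h² s_h²/n_h, with W_h = N_h/N and N = 1400:
  stratum East: (1060/1400)²·1.79²/53 = 0.0346566
  stratum West: (340/1400)²·1.25²/63 = 0.00146279
V_st = 0.0361194
V_srs = s²/n = 2.932/116 = 0.0252759
Relative efficiency = V_srs / V_st = 0.0252759/0.0361194 = 0.6998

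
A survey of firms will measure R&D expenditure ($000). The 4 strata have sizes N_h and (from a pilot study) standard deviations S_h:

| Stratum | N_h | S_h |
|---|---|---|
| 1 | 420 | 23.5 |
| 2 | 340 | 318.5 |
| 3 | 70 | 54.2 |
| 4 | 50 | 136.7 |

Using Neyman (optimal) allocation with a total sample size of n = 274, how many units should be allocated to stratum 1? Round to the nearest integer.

Neyman allocation: n_h = n · N_h S_h / Σ N_i S_i, with n = 274.
  stratum 1: N_h·S_h = 420·23.5 = 9870.00
  stratum 2: N_h·S_h = 340·318.5 = 108290.00
  stratum 3: N_h·S_h = 70·54.2 = 3794.00
  stratum 4: N_h·S_h = 50·136.7 = 6835.00
Σ N_h S_h = 128789.00
n for stratum 1 = 274·9870.00/128789.00 = 20.999 → 21

21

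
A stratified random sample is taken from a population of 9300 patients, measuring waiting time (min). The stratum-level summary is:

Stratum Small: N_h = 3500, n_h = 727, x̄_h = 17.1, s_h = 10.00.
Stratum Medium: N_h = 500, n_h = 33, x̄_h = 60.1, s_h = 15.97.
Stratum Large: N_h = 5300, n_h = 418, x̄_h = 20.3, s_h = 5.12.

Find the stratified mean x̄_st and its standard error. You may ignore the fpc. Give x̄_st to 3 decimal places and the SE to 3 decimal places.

x̄_st = Σ W_h x̄_h = (3500·17.1 + 500·60.1 + 5300·20.3)/9300 = 21.23548
V̂(x̄_st) = Σ W_h² s_h²/n_h, with W_h = N_h/N and N = 9300:
  stratum Small: (3500/9300)²·10.00²/727 = 0.0194821
  stratum Medium: (500/9300)²·15.97²/33 = 0.0223393
  stratum Large: (5300/9300)²·5.12²/418 = 0.0203681
V̂(x̄_st) = 0.0621895
SE(x̄_st) = √0.0621895 = 0.249378

x̄_st ≈ 21.235, SE ≈ 0.249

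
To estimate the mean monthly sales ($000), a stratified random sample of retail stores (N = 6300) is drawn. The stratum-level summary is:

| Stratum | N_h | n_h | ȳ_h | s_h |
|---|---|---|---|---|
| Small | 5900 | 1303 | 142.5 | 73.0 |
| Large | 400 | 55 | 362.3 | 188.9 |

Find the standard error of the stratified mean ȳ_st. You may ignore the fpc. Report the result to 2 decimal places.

V̂(ȳ_st) = Σ W_h² s_h²/n_h, with W_h = N_h/N and N = 6300:
  stratum Small: (5900/6300)²·73.0²/1303 = 3.58694
  stratum Large: (400/6300)²·188.9²/55 = 2.61541
V̂(ȳ_st) = 6.20235
SE(ȳ_st) = √6.20235 = 2.49045

SE(ȳ_st) ≈ 2.49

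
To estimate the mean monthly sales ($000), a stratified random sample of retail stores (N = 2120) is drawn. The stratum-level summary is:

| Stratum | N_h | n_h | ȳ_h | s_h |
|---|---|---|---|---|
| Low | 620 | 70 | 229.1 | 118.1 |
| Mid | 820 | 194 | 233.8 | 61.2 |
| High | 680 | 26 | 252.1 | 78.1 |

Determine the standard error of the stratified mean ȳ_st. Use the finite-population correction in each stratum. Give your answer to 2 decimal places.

SE(ȳ_st) ≈ 6.37

V̂(ȳ_st) = Σ W_h² (1 − n_h/N_h) s_h²/n_h, with W_h = N_h/N and N = 2120:
  stratum Low: (620/2120)²·(1 − 70/620)·118.1²/70 = 15.1177
  stratum Mid: (820/2120)²·(1 − 194/820)·61.2²/194 = 2.20505
  stratum High: (680/2120)²·(1 − 26/680)·78.1²/26 = 23.2137
V̂(ȳ_st) = 40.5364
SE(ȳ_st) = √40.5364 = 6.36682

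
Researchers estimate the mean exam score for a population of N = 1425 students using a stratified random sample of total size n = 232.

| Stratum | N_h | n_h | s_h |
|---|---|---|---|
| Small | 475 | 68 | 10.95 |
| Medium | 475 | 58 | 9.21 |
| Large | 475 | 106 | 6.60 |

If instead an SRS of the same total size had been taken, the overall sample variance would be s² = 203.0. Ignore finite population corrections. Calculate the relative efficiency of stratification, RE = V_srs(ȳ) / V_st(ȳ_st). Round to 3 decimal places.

RE ≈ 2.165

V̂(ȳ_st) = Σ W_h² s_h²/n_h, with W_h = N_h/N and N = 1425:
  stratum Small: (475/1425)²·10.95²/68 = 0.195919
  stratum Medium: (475/1425)²·9.21²/58 = 0.162498
  stratum Large: (475/1425)²·6.60²/106 = 0.0456604
V_st = 0.404078
V_srs = s²/n = 203.0/232 = 0.875
Relative efficiency = V_srs / V_st = 0.875/0.404078 = 2.1654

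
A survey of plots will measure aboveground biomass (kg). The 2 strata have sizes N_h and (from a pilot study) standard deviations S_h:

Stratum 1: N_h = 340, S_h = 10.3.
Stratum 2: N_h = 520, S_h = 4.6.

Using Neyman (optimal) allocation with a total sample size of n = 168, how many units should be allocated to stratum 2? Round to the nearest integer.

Neyman allocation: n_h = n · N_h S_h / Σ N_i S_i, with n = 168.
  stratum 1: N_h·S_h = 340·10.3 = 3502.00
  stratum 2: N_h·S_h = 520·4.6 = 2392.00
Σ N_h S_h = 5894.00
n for stratum 2 = 168·2392.00/5894.00 = 68.181 → 68

68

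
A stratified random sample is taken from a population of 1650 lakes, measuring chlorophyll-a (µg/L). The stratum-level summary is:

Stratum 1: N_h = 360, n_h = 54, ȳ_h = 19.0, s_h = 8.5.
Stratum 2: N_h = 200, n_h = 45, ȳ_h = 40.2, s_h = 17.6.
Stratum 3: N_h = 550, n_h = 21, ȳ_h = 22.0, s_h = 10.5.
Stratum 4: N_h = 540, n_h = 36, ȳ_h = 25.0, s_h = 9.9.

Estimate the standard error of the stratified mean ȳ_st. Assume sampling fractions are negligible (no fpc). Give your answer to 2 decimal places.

SE(ȳ_st) ≈ 1.02

V̂(ȳ_st) = Σ W_h² s_h²/n_h, with W_h = N_h/N and N = 1650:
  stratum 1: (360/1650)²·8.5²/54 = 0.0636915
  stratum 2: (200/1650)²·17.6²/45 = 0.101136
  stratum 3: (550/1650)²·10.5²/21 = 0.583333
  stratum 4: (540/1650)²·9.9²/36 = 0.2916
V̂(ȳ_st) = 1.03976
SE(ȳ_st) = √1.03976 = 1.01969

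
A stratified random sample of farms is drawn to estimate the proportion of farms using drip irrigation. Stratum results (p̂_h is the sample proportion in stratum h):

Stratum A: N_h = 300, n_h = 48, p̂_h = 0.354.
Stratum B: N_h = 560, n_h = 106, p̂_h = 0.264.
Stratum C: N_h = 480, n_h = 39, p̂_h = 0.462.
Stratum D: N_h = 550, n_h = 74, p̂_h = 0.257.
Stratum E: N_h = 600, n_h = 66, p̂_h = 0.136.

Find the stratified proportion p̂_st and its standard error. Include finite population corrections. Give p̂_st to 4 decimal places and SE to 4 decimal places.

p̂_st ≈ 0.2806, SE ≈ 0.0237

N = 2490; stratum weights W_h = N_h/N.
p̂_st = Σ W_h p̂_h = (300·0.354 + 560·0.264 + 480·0.462 + 550·0.257 + 600·0.136)/2490 = 0.28062
V̂(p̂_st) = Σ W_h² (1 − n_h/N_h) p̂_h(1−p̂_h)/(n_h−1):
  stratum A: (300/2490)²·(1 − 48/300)·0.354·0.646/47 = 5.93282e-05
  stratum B: (560/2490)²·(1 − 106/560)·0.264·0.736/105 = 7.58818e-05
  stratum C: (480/2490)²·(1 − 39/480)·0.462·0.538/38 = 0.000223317
  stratum D: (550/2490)²·(1 − 74/550)·0.257·0.743/73 = 0.000110451
  stratum E: (600/2490)²·(1 − 66/600)·0.136·0.864/65 = 9.34185e-05
V̂(p̂_st) = 0.000562397; SE = √V̂ = 0.0237149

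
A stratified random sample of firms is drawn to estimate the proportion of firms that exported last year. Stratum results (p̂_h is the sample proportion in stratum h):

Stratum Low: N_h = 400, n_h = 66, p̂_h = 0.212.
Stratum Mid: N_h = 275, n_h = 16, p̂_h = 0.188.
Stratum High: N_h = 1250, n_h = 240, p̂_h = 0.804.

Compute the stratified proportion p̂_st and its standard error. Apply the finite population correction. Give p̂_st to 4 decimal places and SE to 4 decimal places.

p̂_st ≈ 0.5930, SE ≈ 0.0226

N = 1925; stratum weights W_h = N_h/N.
p̂_st = Σ W_h p̂_h = (400·0.212 + 275·0.188 + 1250·0.804)/1925 = 0.59299
V̂(p̂_st) = Σ W_h² (1 − n_h/N_h) p̂_h(1−p̂_h)/(n_h−1):
  stratum Low: (400/1925)²·(1 − 66/400)·0.212·0.788/65 = 9.26603e-05
  stratum Mid: (275/1925)²·(1 − 16/275)·0.188·0.812/15 = 0.000195611
  stratum High: (1250/1925)²·(1 − 240/1250)·0.804·0.196/239 = 0.000224638
V̂(p̂_st) = 0.00051291; SE = √V̂ = 0.0226475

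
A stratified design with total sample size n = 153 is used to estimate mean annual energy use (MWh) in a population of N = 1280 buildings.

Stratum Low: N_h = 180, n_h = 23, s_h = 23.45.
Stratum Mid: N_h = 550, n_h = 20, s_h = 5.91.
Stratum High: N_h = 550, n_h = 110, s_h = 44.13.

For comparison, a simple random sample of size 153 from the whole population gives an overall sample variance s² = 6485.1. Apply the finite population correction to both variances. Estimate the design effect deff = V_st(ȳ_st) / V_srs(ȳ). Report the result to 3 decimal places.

deff ≈ 0.089

V̂(ȳ_st) = Σ W_h² (1 − n_h/N_h) s_h²/n_h, with W_h = N_h/N and N = 1280:
  stratum Low: (180/1280)²·(1 − 23/180)·23.45²/23 = 0.412392
  stratum Mid: (550/1280)²·(1 − 20/550)·5.91²/20 = 0.310716
  stratum High: (550/1280)²·(1 − 110/550)·44.13²/110 = 2.61499
V_st = 3.3381
V_srs = (1 − 153/1280)·6485.1/153 = 37.3198
deff = V_st / V_srs = 3.3381/37.3198 = 0.0894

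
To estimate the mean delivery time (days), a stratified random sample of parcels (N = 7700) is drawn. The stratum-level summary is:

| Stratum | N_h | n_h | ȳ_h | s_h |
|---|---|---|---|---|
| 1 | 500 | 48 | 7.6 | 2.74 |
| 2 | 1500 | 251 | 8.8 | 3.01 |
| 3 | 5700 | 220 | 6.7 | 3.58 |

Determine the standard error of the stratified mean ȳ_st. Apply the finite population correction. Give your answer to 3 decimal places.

SE(ȳ_st) ≈ 0.180

V̂(ȳ_st) = Σ W_h² (1 − n_h/N_h) s_h²/n_h, with W_h = N_h/N and N = 7700:
  stratum 1: (500/7700)²·(1 − 48/500)·2.74²/48 = 0.000596193
  stratum 2: (1500/7700)²·(1 − 251/1500)·3.01²/251 = 0.0011406
  stratum 3: (5700/7700)²·(1 − 220/5700)·3.58²/220 = 0.0306914
V̂(ȳ_st) = 0.0324282
SE(ȳ_st) = √0.0324282 = 0.180078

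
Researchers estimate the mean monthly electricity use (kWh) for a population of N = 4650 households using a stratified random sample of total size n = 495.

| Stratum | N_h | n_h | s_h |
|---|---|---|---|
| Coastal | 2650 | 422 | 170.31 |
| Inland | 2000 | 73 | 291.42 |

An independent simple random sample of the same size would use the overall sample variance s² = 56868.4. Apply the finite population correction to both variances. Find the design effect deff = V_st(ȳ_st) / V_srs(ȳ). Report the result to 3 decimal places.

deff ≈ 2.203

V̂(ȳ_st) = Σ W_h² (1 − n_h/N_h) s_h²/n_h, with W_h = N_h/N and N = 4650:
  stratum Coastal: (2650/4650)²·(1 − 422/2650)·170.31²/422 = 18.7682
  stratum Inland: (2000/4650)²·(1 − 73/2000)·291.42²/73 = 207.358
V_st = 226.127
V_srs = (1 − 495/4650)·56868.4/495 = 102.656
deff = V_st / V_srs = 226.127/102.656 = 2.2028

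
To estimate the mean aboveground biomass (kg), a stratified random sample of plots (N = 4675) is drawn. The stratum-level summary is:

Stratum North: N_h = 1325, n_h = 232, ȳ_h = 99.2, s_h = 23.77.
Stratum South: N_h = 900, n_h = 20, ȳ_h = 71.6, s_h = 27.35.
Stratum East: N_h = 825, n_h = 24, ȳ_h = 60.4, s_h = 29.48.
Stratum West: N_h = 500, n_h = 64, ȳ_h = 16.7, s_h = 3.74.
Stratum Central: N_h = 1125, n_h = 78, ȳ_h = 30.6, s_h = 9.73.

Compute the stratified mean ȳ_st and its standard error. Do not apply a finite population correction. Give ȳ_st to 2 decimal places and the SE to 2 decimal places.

ȳ_st ≈ 61.71, SE ≈ 1.67

ȳ_st = Σ W_h ȳ_h = (1325·99.2 + 900·71.6 + 825·60.4 + 500·16.7 + 1125·30.6)/4675 = 61.70802
V̂(ȳ_st) = Σ W_h² s_h²/n_h, with W_h = N_h/N and N = 4675:
  stratum North: (1325/4675)²·23.77²/232 = 0.195632
  stratum South: (900/4675)²·27.35²/20 = 1.38614
  stratum East: (825/4675)²·29.48²/24 = 1.12769
  stratum West: (500/4675)²·3.74²/64 = 0.0025
  stratum Central: (1125/4675)²·9.73²/78 = 0.0702867
V̂(ȳ_st) = 2.78224
SE(ȳ_st) = √2.78224 = 1.66801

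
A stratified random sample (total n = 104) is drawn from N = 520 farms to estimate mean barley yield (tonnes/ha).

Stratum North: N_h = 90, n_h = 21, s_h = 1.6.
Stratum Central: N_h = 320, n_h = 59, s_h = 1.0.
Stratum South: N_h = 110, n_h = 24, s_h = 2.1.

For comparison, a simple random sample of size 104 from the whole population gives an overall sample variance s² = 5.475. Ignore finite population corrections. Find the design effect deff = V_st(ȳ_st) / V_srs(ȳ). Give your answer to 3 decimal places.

deff ≈ 0.347

V̂(ȳ_st) = Σ W_h² s_h²/n_h, with W_h = N_h/N and N = 520:
  stratum North: (90/520)²·1.6²/21 = 0.00365173
  stratum Central: (320/520)²·1.0²/59 = 0.00641861
  stratum South: (110/520)²·2.1²/24 = 0.00822254
V_st = 0.0182929
V_srs = s²/n = 5.475/104 = 0.0526442
deff = V_st / V_srs = 0.0182929/0.0526442 = 0.3475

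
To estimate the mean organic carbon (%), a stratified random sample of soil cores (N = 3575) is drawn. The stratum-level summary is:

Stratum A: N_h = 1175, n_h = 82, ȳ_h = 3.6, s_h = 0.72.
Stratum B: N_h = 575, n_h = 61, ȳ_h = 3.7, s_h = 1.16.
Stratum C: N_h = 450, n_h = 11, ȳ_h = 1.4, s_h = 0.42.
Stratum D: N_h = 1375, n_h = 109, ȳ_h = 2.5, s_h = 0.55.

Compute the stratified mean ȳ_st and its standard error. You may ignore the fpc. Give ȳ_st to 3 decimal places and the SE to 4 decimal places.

ȳ_st ≈ 2.916, SE ≈ 0.0438

ȳ_st = Σ W_h ȳ_h = (1175·3.6 + 575·3.7 + 450·1.4 + 1375·2.5)/3575 = 2.91608
V̂(ȳ_st) = Σ W_h² s_h²/n_h, with W_h = N_h/N and N = 3575:
  stratum A: (1175/3575)²·0.72²/82 = 0.000682928
  stratum B: (575/3575)²·1.16²/61 = 0.00057065
  stratum C: (450/3575)²·0.42²/11 = 0.000254085
  stratum D: (1375/3575)²·0.55²/109 = 0.000410537
V̂(ȳ_st) = 0.0019182
SE(ȳ_st) = √0.0019182 = 0.0437973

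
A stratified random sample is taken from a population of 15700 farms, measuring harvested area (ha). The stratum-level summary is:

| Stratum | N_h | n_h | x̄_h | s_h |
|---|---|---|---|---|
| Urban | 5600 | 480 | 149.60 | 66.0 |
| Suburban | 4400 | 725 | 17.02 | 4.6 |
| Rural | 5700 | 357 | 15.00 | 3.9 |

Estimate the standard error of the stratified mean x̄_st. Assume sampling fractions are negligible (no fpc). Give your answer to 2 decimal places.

V̂(x̄_st) = Σ W_h² s_h²/n_h, with W_h = N_h/N and N = 15700:
  stratum Urban: (5600/15700)²·66.0²/480 = 1.15458
  stratum Suburban: (4400/15700)²·4.6²/725 = 0.00229236
  stratum Rural: (5700/15700)²·3.9²/357 = 0.0056158
V̂(x̄_st) = 1.16249
SE(x̄_st) = √1.16249 = 1.07819

SE(x̄_st) ≈ 1.08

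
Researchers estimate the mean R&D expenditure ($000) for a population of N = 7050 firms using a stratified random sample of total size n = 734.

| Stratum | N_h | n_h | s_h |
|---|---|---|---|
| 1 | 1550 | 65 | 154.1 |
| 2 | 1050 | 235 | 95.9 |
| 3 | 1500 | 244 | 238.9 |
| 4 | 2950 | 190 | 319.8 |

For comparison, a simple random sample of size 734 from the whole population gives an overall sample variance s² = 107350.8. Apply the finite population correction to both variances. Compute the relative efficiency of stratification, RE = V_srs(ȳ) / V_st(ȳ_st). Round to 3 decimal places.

RE ≈ 1.143

V̂(ȳ_st) = Σ W_h² (1 − n_h/N_h) s_h²/n_h, with W_h = N_h/N and N = 7050:
  stratum 1: (1550/7050)²·(1 − 65/1550)·154.1²/65 = 16.9189
  stratum 2: (1050/7050)²·(1 − 235/1050)·95.9²/235 = 0.673811
  stratum 3: (1500/7050)²·(1 − 244/1500)·238.9²/244 = 8.86636
  stratum 4: (2950/7050)²·(1 − 190/2950)·319.8²/190 = 88.1772
V_st = 114.636
V_srs = (1 − 734/7050)·107350.8/734 = 131.027
Relative efficiency = V_srs / V_st = 131.027/114.636 = 1.1430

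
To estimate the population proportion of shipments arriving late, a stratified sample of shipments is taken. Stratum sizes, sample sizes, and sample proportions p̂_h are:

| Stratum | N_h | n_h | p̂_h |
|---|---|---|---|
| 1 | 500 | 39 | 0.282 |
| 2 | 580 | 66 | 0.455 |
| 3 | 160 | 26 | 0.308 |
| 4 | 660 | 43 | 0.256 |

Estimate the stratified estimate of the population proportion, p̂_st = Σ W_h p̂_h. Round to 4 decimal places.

N = 1900; stratum weights W_h = N_h/N.
p̂_st = Σ W_h p̂_h = (500·0.282 + 580·0.455 + 160·0.308 + 660·0.256)/1900 = 0.32797

p̂_st ≈ 0.3280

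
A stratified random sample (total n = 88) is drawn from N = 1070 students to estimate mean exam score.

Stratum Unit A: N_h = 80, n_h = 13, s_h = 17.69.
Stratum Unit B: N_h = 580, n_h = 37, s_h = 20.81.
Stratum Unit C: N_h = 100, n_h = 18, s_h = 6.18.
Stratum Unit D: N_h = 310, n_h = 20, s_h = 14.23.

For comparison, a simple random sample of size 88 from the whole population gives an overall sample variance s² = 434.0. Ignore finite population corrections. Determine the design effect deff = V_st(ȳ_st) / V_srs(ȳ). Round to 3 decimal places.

deff ≈ 0.901

V̂(ȳ_st) = Σ W_h² s_h²/n_h, with W_h = N_h/N and N = 1070:
  stratum Unit A: (80/1070)²·17.69²/13 = 0.134563
  stratum Unit B: (580/1070)²·20.81²/37 = 3.43899
  stratum Unit C: (100/1070)²·6.18²/18 = 0.0185326
  stratum Unit D: (310/1070)²·14.23²/20 = 0.849837
V_st = 4.44192
V_srs = s²/n = 434.0/88 = 4.93182
deff = V_st / V_srs = 4.44192/4.93182 = 0.9007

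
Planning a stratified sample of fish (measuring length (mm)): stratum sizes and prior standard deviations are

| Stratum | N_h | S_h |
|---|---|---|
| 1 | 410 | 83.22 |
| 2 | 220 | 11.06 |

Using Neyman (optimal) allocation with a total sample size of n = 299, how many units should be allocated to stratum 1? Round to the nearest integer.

279

Neyman allocation: n_h = n · N_h S_h / Σ N_i S_i, with n = 299.
  stratum 1: N_h·S_h = 410·83.22 = 34120.20
  stratum 2: N_h·S_h = 220·11.06 = 2433.20
Σ N_h S_h = 36553.40
n for stratum 1 = 299·34120.20/36553.40 = 279.097 → 279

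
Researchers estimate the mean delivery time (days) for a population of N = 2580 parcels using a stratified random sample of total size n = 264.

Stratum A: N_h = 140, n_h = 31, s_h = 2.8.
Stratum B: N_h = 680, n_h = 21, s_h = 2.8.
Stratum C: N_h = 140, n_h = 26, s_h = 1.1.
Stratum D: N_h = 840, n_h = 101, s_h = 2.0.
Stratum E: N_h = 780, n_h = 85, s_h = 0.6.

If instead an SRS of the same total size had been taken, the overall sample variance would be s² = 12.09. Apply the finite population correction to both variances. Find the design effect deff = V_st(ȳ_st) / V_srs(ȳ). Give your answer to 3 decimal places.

deff ≈ 0.726

V̂(ȳ_st) = Σ W_h² (1 − n_h/N_h) s_h²/n_h, with W_h = N_h/N and N = 2580:
  stratum A: (140/2580)²·(1 − 31/140)·2.8²/31 = 0.000579788
  stratum B: (680/2580)²·(1 − 21/680)·2.8²/21 = 0.0251334
  stratum C: (140/2580)²·(1 − 26/140)·1.1²/26 = 0.000111585
  stratum D: (840/2580)²·(1 − 101/840)·2.0²/101 = 0.00369337
  stratum E: (780/2580)²·(1 − 85/780)·0.6²/85 = 0.000344924
V_st = 0.0298631
V_srs = (1 − 264/2580)·12.09/264 = 0.0411094
deff = V_st / V_srs = 0.0298631/0.0411094 = 0.7264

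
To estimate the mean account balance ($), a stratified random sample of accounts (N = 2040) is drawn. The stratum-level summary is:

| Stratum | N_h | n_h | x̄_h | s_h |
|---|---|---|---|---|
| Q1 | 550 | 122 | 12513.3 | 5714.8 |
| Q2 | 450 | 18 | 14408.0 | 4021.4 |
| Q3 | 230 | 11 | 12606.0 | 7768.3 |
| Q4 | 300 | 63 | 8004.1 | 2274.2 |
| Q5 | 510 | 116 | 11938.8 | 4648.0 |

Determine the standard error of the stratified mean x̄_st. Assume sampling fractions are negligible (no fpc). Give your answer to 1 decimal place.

SE(x̄_st) ≈ 382.5

V̂(x̄_st) = Σ W_h² s_h²/n_h, with W_h = N_h/N and N = 2040:
  stratum Q1: (550/2040)²·5714.8²/122 = 19458.4
  stratum Q2: (450/2040)²·4021.4²/18 = 43716.6
  stratum Q3: (230/2040)²·7768.3²/11 = 69735.6
  stratum Q4: (300/2040)²·2274.2²/63 = 1775.41
  stratum Q5: (510/2040)²·4648.0²/116 = 11640
V̂(x̄_st) = 146326
SE(x̄_st) = √146326 = 382.526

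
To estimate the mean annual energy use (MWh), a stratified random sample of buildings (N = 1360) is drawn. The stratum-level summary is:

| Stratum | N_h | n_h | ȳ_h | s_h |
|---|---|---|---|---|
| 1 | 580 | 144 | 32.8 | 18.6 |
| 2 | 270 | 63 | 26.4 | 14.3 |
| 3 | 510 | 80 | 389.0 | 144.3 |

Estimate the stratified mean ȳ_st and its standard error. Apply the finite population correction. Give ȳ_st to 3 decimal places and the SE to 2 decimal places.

ȳ_st = Σ W_h ȳ_h = (580·32.8 + 270·26.4 + 510·389.0)/1360 = 165.10441
V̂(ȳ_st) = Σ W_h² (1 − n_h/N_h) s_h²/n_h, with W_h = N_h/N and N = 1360:
  stratum 1: (580/1360)²·(1 − 144/580)·18.6²/144 = 0.328473
  stratum 2: (270/1360)²·(1 − 63/270)·14.3²/63 = 0.0980817
  stratum 3: (510/1360)²·(1 − 80/510)·144.3²/80 = 30.8605
V̂(ȳ_st) = 31.2871
SE(ȳ_st) = √31.2871 = 5.59349

ȳ_st ≈ 165.104, SE ≈ 5.59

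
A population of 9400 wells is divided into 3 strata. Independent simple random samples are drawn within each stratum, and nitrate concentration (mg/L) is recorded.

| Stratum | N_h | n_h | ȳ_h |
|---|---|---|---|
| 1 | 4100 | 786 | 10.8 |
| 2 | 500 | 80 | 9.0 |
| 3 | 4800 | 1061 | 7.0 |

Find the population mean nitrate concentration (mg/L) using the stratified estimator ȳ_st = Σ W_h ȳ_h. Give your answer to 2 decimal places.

ȳ_st ≈ 8.76

N = Σ N_h = 9400. Stratum weights W_h = N_h/N.
ȳ_st = (4100·10.8 + 500·9.0 + 4800·7.0) / 9400 = 8.7638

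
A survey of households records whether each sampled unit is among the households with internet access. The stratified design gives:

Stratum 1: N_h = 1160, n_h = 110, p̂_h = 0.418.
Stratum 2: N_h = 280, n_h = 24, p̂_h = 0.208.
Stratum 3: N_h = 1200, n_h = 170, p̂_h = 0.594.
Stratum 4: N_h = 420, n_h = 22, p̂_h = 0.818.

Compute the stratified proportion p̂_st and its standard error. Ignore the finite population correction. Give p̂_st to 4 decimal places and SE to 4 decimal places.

N = 3060; stratum weights W_h = N_h/N.
p̂_st = Σ W_h p̂_h = (1160·0.418 + 280·0.208 + 1200·0.594 + 420·0.818)/3060 = 0.52271
V̂(p̂_st) = Σ W_h² p̂_h(1−p̂_h)/(n_h−1):
  stratum 1: (1160/3060)²·0.418·0.582/109 = 0.000320735
  stratum 2: (280/3060)²·0.208·0.792/23 = 5.997e-05
  stratum 3: (1200/3060)²·0.594·0.406/169 = 0.000219455
  stratum 4: (420/3060)²·0.818·0.182/21 = 0.000133555
V̂(p̂_st) = 0.000733715; SE = √V̂ = 0.0270872

p̂_st ≈ 0.5227, SE ≈ 0.0271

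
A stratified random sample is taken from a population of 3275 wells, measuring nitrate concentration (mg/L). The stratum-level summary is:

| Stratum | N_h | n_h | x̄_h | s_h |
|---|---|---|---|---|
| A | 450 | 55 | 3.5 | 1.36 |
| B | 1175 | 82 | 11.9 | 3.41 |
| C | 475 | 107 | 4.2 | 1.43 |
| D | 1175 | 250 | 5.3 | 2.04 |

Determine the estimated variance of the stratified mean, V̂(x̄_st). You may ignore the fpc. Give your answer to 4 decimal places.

V̂(x̄_st) ≈ 0.0214

V̂(x̄_st) = Σ W_h² s_h²/n_h, with W_h = N_h/N and N = 3275:
  stratum A: (450/3275)²·1.36²/55 = 0.000634918
  stratum B: (1175/3275)²·3.41²/82 = 0.0182536
  stratum C: (475/3275)²·1.43²/107 = 0.000402025
  stratum D: (1175/3275)²·2.04²/250 = 0.00214276
V̂(x̄_st) = 0.0214333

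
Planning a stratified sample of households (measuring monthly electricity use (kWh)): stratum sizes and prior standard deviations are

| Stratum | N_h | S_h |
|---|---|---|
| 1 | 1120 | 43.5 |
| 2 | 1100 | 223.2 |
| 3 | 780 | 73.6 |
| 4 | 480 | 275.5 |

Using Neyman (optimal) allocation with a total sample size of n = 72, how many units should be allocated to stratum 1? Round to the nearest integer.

7

Neyman allocation: n_h = n · N_h S_h / Σ N_i S_i, with n = 72.
  stratum 1: N_h·S_h = 1120·43.5 = 48720.00
  stratum 2: N_h·S_h = 1100·223.2 = 245520.00
  stratum 3: N_h·S_h = 780·73.6 = 57408.00
  stratum 4: N_h·S_h = 480·275.5 = 132240.00
Σ N_h S_h = 483888.00
n for stratum 1 = 72·48720.00/483888.00 = 7.249 → 7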